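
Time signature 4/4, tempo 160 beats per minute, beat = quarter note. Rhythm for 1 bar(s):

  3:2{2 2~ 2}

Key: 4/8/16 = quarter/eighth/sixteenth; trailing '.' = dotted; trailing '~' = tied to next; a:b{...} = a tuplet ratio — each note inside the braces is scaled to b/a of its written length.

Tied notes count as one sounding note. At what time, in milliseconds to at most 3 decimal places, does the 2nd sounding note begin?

note 2 onset = 4/3b = 500.0ms

1. 0.0ms @ 0 + 500.0ms (4/3)
2. 500.0ms @ 4/3 + 1000.0ms (8/3)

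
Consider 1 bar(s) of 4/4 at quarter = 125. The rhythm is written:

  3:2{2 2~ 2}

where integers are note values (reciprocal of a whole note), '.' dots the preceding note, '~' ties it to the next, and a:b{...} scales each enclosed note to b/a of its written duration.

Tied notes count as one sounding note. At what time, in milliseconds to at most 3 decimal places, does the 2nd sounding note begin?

note 2 onset = 4/3b = 640.0ms

1. 0.0ms @ 0 + 640.0ms (4/3)
2. 640.0ms @ 4/3 + 1280.0ms (8/3)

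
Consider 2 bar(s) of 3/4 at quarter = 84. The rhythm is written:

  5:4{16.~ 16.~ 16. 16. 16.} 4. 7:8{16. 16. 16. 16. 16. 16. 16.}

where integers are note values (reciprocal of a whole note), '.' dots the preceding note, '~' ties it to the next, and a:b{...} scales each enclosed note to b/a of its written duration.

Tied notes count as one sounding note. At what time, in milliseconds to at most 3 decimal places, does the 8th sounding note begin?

note 8 onset = 30/7b = 3061.224ms

1. 0.0ms @ 0 + 642.857ms (9/10)
2. 642.857ms @ 9/10 + 214.286ms (3/10)
3. 857.143ms @ 6/5 + 214.286ms (3/10)
4. 1071.429ms @ 3/2 + 1071.429ms (3/2)
5. 2142.857ms @ 3 + 306.122ms (3/7)
6. 2448.98ms @ 24/7 + 306.122ms (3/7)
7. 2755.102ms @ 27/7 + 306.122ms (3/7)
8. 3061.224ms @ 30/7 + 306.122ms (3/7)
9. 3367.347ms @ 33/7 + 306.122ms (3/7)
10. 3673.469ms @ 36/7 + 306.122ms (3/7)
11. 3979.592ms @ 39/7 + 306.122ms (3/7)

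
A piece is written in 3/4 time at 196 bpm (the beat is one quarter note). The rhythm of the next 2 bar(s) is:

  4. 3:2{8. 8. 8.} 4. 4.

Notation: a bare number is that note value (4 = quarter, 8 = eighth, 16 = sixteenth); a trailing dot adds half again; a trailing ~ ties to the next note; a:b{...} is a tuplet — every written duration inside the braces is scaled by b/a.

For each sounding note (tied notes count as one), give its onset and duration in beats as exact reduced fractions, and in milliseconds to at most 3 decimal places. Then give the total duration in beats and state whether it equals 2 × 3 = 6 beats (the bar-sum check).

1) 0.0ms=0b +459.184ms=3/2b
2) 459.184ms=3/2b +153.061ms=1/2b
3) 612.245ms=2b +153.061ms=1/2b
4) 765.306ms=5/2b +153.061ms=1/2b
5) 918.367ms=3b +459.184ms=3/2b
6) 1377.551ms=9/2b +459.184ms=3/2b
Σ=6b of 6 (196bpm 3/4) — PASS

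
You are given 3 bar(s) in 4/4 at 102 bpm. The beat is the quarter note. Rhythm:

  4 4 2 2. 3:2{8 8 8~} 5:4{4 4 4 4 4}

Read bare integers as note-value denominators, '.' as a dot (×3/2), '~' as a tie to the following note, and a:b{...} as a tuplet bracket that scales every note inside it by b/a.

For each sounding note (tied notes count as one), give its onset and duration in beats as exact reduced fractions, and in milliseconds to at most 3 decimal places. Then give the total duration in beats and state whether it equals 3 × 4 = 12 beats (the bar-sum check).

1) 0.0ms=0b +588.235ms=1b
2) 588.235ms=1b +588.235ms=1b
3) 1176.471ms=2b +1176.471ms=2b
4) 2352.941ms=4b +1764.706ms=3b
5) 4117.647ms=7b +196.078ms=1/3b
6) 4313.725ms=22/3b +196.078ms=1/3b
7) 4509.804ms=23/3b +666.667ms=17/15b
8) 5176.471ms=44/5b +470.588ms=4/5b
9) 5647.059ms=48/5b +470.588ms=4/5b
10) 6117.647ms=52/5b +470.588ms=4/5b
11) 6588.235ms=56/5b +470.588ms=4/5b
Σ=12b of 12 (102bpm 4/4) — PASS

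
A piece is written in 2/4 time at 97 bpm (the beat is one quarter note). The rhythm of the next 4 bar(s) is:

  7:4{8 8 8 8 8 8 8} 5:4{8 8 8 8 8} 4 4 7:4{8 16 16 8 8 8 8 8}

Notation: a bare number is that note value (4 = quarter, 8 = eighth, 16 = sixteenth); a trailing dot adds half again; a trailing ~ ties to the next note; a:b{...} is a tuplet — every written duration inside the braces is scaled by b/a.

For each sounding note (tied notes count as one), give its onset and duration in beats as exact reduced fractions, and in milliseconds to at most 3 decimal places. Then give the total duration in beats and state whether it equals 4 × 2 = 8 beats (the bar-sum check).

1) 0.0ms=0b +176.73ms=2/7b
2) 176.73ms=2/7b +176.73ms=2/7b
3) 353.461ms=4/7b +176.73ms=2/7b
4) 530.191ms=6/7b +176.73ms=2/7b
5) 706.922ms=8/7b +176.73ms=2/7b
6) 883.652ms=10/7b +176.73ms=2/7b
7) 1060.383ms=12/7b +176.73ms=2/7b
8) 1237.113ms=2b +247.423ms=2/5b
9) 1484.536ms=12/5b +247.423ms=2/5b
10) 1731.959ms=14/5b +247.423ms=2/5b
11) 1979.381ms=16/5b +247.423ms=2/5b
12) 2226.804ms=18/5b +247.423ms=2/5b
13) 2474.227ms=4b +618.557ms=1b
14) 3092.784ms=5b +618.557ms=1b
15) 3711.34ms=6b +176.73ms=2/7b
16) 3888.071ms=44/7b +88.365ms=1/7b
17) 3976.436ms=45/7b +88.365ms=1/7b
18) 4064.801ms=46/7b +176.73ms=2/7b
19) 4241.532ms=48/7b +176.73ms=2/7b
20) 4418.262ms=50/7b +176.73ms=2/7b
21) 4594.993ms=52/7b +176.73ms=2/7b
22) 4771.723ms=54/7b +176.73ms=2/7b
Σ=8b of 8 (97bpm 2/4) — PASS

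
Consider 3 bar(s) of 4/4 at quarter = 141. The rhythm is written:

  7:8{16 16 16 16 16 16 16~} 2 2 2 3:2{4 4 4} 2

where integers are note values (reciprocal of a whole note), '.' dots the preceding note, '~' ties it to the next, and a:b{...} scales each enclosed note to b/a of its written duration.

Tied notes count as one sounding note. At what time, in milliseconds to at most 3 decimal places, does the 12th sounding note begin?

1. 0.0ms @ 0 + 121.581ms (2/7)
2. 121.581ms @ 2/7 + 121.581ms (2/7)
3. 243.161ms @ 4/7 + 121.581ms (2/7)
4. 364.742ms @ 6/7 + 121.581ms (2/7)
5. 486.322ms @ 8/7 + 121.581ms (2/7)
6. 607.903ms @ 10/7 + 121.581ms (2/7)
7. 729.483ms @ 12/7 + 972.644ms (16/7)
8. 1702.128ms @ 4 + 851.064ms (2)
9. 2553.191ms @ 6 + 851.064ms (2)
10. 3404.255ms @ 8 + 283.688ms (2/3)
11. 3687.943ms @ 26/3 + 283.688ms (2/3)
12. 3971.631ms @ 28/3 + 283.688ms (2/3)
13. 4255.319ms @ 10 + 851.064ms (2)

note 12 onset = 28/3b = 3971.631ms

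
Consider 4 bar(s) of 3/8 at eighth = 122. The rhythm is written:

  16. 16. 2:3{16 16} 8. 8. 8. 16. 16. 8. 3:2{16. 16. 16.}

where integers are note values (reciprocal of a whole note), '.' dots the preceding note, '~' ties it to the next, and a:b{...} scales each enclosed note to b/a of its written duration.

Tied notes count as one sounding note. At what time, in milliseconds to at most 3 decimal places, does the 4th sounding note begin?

1. 0.0ms @ 0 + 368.852ms (3/4)
2. 368.852ms @ 3/4 + 368.852ms (3/4)
3. 737.705ms @ 3/2 + 368.852ms (3/4)
4. 1106.557ms @ 9/4 + 368.852ms (3/4)
5. 1475.41ms @ 3 + 737.705ms (3/2)
6. 2213.115ms @ 9/2 + 737.705ms (3/2)
7. 2950.82ms @ 6 + 737.705ms (3/2)
8. 3688.525ms @ 15/2 + 368.852ms (3/4)
9. 4057.377ms @ 33/4 + 368.852ms (3/4)
10. 4426.23ms @ 9 + 737.705ms (3/2)
11. 5163.934ms @ 21/2 + 245.902ms (1/2)
12. 5409.836ms @ 11 + 245.902ms (1/2)
13. 5655.738ms @ 23/2 + 245.902ms (1/2)

note 4 onset = 9/4b = 1106.557ms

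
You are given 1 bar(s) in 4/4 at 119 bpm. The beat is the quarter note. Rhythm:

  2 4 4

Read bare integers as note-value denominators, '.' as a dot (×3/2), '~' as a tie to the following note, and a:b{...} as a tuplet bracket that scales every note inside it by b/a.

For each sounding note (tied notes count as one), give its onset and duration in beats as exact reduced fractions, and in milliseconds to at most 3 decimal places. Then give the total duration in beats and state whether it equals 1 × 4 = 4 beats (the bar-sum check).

1) 0.0ms=0b +1008.403ms=2b
2) 1008.403ms=2b +504.202ms=1b
3) 1512.605ms=3b +504.202ms=1b
Σ=4b of 4 (119bpm 4/4) — PASS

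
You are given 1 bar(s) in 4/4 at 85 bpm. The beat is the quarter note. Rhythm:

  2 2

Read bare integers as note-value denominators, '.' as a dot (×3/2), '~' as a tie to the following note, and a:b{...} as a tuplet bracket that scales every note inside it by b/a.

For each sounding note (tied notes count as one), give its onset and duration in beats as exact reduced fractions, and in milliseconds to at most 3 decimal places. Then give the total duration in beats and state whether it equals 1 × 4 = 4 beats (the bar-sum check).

1) 0.0ms=0b +1411.765ms=2b
2) 1411.765ms=2b +1411.765ms=2b
Σ=4b of 4 (85bpm 4/4) — PASS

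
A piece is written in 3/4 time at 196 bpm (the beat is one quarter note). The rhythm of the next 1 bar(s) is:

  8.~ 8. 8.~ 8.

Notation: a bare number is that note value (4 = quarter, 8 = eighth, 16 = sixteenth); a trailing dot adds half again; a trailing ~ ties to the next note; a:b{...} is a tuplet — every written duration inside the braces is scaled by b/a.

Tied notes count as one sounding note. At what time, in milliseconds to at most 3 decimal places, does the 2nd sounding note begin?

note 2 onset = 3/2b = 459.184ms

1. 0.0ms @ 0 + 459.184ms (3/2)
2. 459.184ms @ 3/2 + 459.184ms (3/2)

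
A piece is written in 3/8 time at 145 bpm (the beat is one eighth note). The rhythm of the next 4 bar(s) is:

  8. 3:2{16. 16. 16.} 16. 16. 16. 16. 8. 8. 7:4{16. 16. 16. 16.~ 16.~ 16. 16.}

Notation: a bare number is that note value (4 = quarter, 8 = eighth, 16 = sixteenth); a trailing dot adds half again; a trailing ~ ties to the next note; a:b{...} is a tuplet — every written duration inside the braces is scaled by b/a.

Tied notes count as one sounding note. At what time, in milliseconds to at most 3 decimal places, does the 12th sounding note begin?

1. 0.0ms @ 0 + 620.69ms (3/2)
2. 620.69ms @ 3/2 + 206.897ms (1/2)
3. 827.586ms @ 2 + 206.897ms (1/2)
4. 1034.483ms @ 5/2 + 206.897ms (1/2)
5. 1241.379ms @ 3 + 310.345ms (3/4)
6. 1551.724ms @ 15/4 + 310.345ms (3/4)
7. 1862.069ms @ 9/2 + 310.345ms (3/4)
8. 2172.414ms @ 21/4 + 310.345ms (3/4)
9. 2482.759ms @ 6 + 620.69ms (3/2)
10. 3103.448ms @ 15/2 + 620.69ms (3/2)
11. 3724.138ms @ 9 + 177.34ms (3/7)
12. 3901.478ms @ 66/7 + 177.34ms (3/7)
13. 4078.818ms @ 69/7 + 177.34ms (3/7)
14. 4256.158ms @ 72/7 + 532.02ms (9/7)
15. 4788.177ms @ 81/7 + 177.34ms (3/7)

note 12 onset = 66/7b = 3901.478ms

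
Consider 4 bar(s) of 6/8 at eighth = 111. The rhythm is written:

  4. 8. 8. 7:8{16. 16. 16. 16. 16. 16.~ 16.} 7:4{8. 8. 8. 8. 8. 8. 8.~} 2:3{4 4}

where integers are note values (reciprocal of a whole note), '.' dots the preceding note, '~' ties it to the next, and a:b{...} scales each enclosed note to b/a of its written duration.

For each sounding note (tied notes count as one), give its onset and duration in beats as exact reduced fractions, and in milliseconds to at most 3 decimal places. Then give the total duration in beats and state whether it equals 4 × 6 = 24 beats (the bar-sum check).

1) 0.0ms=0b +1621.622ms=3b
2) 1621.622ms=3b +810.811ms=3/2b
3) 2432.432ms=9/2b +810.811ms=3/2b
4) 3243.243ms=6b +463.32ms=6/7b
5) 3706.564ms=48/7b +463.32ms=6/7b
6) 4169.884ms=54/7b +463.32ms=6/7b
7) 4633.205ms=60/7b +463.32ms=6/7b
8) 5096.525ms=66/7b +463.32ms=6/7b
9) 5559.846ms=72/7b +926.641ms=12/7b
10) 6486.486ms=12b +463.32ms=6/7b
11) 6949.807ms=90/7b +463.32ms=6/7b
12) 7413.127ms=96/7b +463.32ms=6/7b
13) 7876.448ms=102/7b +463.32ms=6/7b
14) 8339.768ms=108/7b +463.32ms=6/7b
15) 8803.089ms=114/7b +463.32ms=6/7b
16) 9266.409ms=120/7b +2084.942ms=27/7b
17) 11351.351ms=21b +1621.622ms=3b
Σ=24b of 24 (111bpm 6/8) — PASS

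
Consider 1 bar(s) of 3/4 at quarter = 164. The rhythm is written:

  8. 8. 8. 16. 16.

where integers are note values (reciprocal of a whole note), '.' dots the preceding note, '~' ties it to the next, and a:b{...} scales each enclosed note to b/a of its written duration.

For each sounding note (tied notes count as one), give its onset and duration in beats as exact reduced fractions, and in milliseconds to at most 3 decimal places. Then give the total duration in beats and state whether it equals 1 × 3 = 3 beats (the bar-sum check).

1) 0.0ms=0b +274.39ms=3/4b
2) 274.39ms=3/4b +274.39ms=3/4b
3) 548.78ms=3/2b +274.39ms=3/4b
4) 823.171ms=9/4b +137.195ms=3/8b
5) 960.366ms=21/8b +137.195ms=3/8b
Σ=3b of 3 (164bpm 3/4) — PASS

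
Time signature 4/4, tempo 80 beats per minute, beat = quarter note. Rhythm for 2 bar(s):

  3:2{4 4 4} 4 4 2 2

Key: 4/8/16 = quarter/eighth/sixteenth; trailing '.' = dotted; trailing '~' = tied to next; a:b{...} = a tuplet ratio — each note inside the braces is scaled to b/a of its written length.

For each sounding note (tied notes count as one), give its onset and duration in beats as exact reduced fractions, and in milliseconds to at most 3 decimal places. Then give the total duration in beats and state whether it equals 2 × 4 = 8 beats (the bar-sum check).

1) 0.0ms=0b +500.0ms=2/3b
2) 500.0ms=2/3b +500.0ms=2/3b
3) 1000.0ms=4/3b +500.0ms=2/3b
4) 1500.0ms=2b +750.0ms=1b
5) 2250.0ms=3b +750.0ms=1b
6) 3000.0ms=4b +1500.0ms=2b
7) 4500.0ms=6b +1500.0ms=2b
Σ=8b of 8 (80bpm 4/4) — PASS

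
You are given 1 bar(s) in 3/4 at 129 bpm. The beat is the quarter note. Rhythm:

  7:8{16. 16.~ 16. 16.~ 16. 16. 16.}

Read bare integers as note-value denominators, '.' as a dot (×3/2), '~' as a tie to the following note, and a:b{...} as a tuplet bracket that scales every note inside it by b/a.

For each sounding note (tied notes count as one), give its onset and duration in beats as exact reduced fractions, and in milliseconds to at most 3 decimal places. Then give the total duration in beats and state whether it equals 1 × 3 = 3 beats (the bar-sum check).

1) 0.0ms=0b +199.336ms=3/7b
2) 199.336ms=3/7b +398.671ms=6/7b
3) 598.007ms=9/7b +398.671ms=6/7b
4) 996.678ms=15/7b +199.336ms=3/7b
5) 1196.013ms=18/7b +199.336ms=3/7b
Σ=3b of 3 (129bpm 3/4) — PASS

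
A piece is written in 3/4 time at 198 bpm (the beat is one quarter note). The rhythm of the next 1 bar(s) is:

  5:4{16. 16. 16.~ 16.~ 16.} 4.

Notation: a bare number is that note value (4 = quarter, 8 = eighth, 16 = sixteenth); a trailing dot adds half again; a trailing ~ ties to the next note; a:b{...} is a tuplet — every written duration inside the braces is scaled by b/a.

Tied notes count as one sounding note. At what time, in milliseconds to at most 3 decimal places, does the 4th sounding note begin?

1. 0.0ms @ 0 + 90.909ms (3/10)
2. 90.909ms @ 3/10 + 90.909ms (3/10)
3. 181.818ms @ 3/5 + 272.727ms (9/10)
4. 454.545ms @ 3/2 + 454.545ms (3/2)

note 4 onset = 3/2b = 454.545ms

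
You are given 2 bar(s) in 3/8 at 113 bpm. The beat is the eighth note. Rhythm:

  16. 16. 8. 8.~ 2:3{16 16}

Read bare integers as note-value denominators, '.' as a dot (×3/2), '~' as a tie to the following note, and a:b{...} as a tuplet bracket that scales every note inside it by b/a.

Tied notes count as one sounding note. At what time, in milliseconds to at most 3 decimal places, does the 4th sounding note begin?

note 4 onset = 3b = 1592.92ms

1. 0.0ms @ 0 + 398.23ms (3/4)
2. 398.23ms @ 3/4 + 398.23ms (3/4)
3. 796.46ms @ 3/2 + 796.46ms (3/2)
4. 1592.92ms @ 3 + 1194.69ms (9/4)
5. 2787.611ms @ 21/4 + 398.23ms (3/4)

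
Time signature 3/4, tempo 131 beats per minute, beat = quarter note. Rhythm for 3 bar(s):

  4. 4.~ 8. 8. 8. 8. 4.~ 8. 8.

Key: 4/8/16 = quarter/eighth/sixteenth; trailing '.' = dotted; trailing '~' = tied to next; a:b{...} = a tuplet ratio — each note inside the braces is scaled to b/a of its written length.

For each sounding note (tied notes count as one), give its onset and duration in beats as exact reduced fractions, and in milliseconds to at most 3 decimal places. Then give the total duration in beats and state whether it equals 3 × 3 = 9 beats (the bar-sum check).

1) 0.0ms=0b +687.023ms=3/2b
2) 687.023ms=3/2b +1030.534ms=9/4b
3) 1717.557ms=15/4b +343.511ms=3/4b
4) 2061.069ms=9/2b +343.511ms=3/4b
5) 2404.58ms=21/4b +343.511ms=3/4b
6) 2748.092ms=6b +1030.534ms=9/4b
7) 3778.626ms=33/4b +343.511ms=3/4b
Σ=9b of 9 (131bpm 3/4) — PASS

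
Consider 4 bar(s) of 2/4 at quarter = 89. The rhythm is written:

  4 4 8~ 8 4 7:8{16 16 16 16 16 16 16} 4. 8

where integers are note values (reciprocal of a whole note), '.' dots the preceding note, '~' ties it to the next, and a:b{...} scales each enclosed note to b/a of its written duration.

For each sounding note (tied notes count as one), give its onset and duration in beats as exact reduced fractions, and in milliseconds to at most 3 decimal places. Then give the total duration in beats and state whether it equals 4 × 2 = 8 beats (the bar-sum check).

1) 0.0ms=0b +674.157ms=1b
2) 674.157ms=1b +674.157ms=1b
3) 1348.315ms=2b +674.157ms=1b
4) 2022.472ms=3b +674.157ms=1b
5) 2696.629ms=4b +192.616ms=2/7b
6) 2889.246ms=30/7b +192.616ms=2/7b
7) 3081.862ms=32/7b +192.616ms=2/7b
8) 3274.478ms=34/7b +192.616ms=2/7b
9) 3467.095ms=36/7b +192.616ms=2/7b
10) 3659.711ms=38/7b +192.616ms=2/7b
11) 3852.327ms=40/7b +192.616ms=2/7b
12) 4044.944ms=6b +1011.236ms=3/2b
13) 5056.18ms=15/2b +337.079ms=1/2b
Σ=8b of 8 (89bpm 2/4) — PASS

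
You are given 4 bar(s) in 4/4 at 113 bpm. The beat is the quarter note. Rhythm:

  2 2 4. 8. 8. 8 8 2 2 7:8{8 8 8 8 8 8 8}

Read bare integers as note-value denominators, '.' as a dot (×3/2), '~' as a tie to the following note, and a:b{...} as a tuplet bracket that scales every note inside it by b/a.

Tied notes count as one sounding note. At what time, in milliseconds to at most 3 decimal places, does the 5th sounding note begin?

note 5 onset = 25/4b = 3318.584ms

1. 0.0ms @ 0 + 1061.947ms (2)
2. 1061.947ms @ 2 + 1061.947ms (2)
3. 2123.894ms @ 4 + 796.46ms (3/2)
4. 2920.354ms @ 11/2 + 398.23ms (3/4)
5. 3318.584ms @ 25/4 + 398.23ms (3/4)
6. 3716.814ms @ 7 + 265.487ms (1/2)
7. 3982.301ms @ 15/2 + 265.487ms (1/2)
8. 4247.788ms @ 8 + 1061.947ms (2)
9. 5309.735ms @ 10 + 1061.947ms (2)
10. 6371.681ms @ 12 + 303.413ms (4/7)
11. 6675.095ms @ 88/7 + 303.413ms (4/7)
12. 6978.508ms @ 92/7 + 303.413ms (4/7)
13. 7281.922ms @ 96/7 + 303.413ms (4/7)
14. 7585.335ms @ 100/7 + 303.413ms (4/7)
15. 7888.748ms @ 104/7 + 303.413ms (4/7)
16. 8192.162ms @ 108/7 + 303.413ms (4/7)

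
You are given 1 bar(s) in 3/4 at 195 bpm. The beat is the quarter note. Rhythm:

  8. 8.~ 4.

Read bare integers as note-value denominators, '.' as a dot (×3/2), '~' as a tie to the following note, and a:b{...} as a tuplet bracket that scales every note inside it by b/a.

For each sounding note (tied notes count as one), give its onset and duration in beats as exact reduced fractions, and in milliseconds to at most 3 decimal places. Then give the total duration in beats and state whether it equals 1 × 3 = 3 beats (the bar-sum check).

1) 0.0ms=0b +230.769ms=3/4b
2) 230.769ms=3/4b +692.308ms=9/4b
Σ=3b of 3 (195bpm 3/4) — PASS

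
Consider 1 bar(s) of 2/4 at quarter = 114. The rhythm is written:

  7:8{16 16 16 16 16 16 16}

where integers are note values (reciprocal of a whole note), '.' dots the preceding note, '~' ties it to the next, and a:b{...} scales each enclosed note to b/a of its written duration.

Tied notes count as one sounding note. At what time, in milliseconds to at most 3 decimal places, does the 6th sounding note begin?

1. 0.0ms @ 0 + 150.376ms (2/7)
2. 150.376ms @ 2/7 + 150.376ms (2/7)
3. 300.752ms @ 4/7 + 150.376ms (2/7)
4. 451.128ms @ 6/7 + 150.376ms (2/7)
5. 601.504ms @ 8/7 + 150.376ms (2/7)
6. 751.88ms @ 10/7 + 150.376ms (2/7)
7. 902.256ms @ 12/7 + 150.376ms (2/7)

note 6 onset = 10/7b = 751.88ms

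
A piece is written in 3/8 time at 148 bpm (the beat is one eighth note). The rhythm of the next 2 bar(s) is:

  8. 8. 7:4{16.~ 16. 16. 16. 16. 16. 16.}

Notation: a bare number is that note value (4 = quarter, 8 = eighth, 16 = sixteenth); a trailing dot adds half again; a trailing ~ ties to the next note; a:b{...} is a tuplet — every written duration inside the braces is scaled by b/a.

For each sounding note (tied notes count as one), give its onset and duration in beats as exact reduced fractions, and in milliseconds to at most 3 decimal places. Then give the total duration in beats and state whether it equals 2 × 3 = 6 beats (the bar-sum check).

1) 0.0ms=0b +608.108ms=3/2b
2) 608.108ms=3/2b +608.108ms=3/2b
3) 1216.216ms=3b +347.49ms=6/7b
4) 1563.707ms=27/7b +173.745ms=3/7b
5) 1737.452ms=30/7b +173.745ms=3/7b
6) 1911.197ms=33/7b +173.745ms=3/7b
7) 2084.942ms=36/7b +173.745ms=3/7b
8) 2258.687ms=39/7b +173.745ms=3/7b
Σ=6b of 6 (148bpm 3/8) — PASS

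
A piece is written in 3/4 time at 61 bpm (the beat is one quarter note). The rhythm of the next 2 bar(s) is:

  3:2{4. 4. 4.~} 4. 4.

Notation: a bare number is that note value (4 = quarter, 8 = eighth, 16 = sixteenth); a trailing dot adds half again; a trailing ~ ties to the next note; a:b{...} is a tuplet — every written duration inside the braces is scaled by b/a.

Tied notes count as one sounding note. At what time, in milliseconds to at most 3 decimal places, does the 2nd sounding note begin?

note 2 onset = 1b = 983.607ms

1. 0.0ms @ 0 + 983.607ms (1)
2. 983.607ms @ 1 + 983.607ms (1)
3. 1967.213ms @ 2 + 2459.016ms (5/2)
4. 4426.23ms @ 9/2 + 1475.41ms (3/2)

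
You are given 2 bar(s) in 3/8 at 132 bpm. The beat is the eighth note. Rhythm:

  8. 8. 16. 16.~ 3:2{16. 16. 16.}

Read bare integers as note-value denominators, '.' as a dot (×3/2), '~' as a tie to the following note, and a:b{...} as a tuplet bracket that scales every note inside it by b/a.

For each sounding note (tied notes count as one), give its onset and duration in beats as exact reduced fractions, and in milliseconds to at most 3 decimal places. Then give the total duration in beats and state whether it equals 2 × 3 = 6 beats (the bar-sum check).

1) 0.0ms=0b +681.818ms=3/2b
2) 681.818ms=3/2b +681.818ms=3/2b
3) 1363.636ms=3b +340.909ms=3/4b
4) 1704.545ms=15/4b +568.182ms=5/4b
5) 2272.727ms=5b +227.273ms=1/2b
6) 2500.0ms=11/2b +227.273ms=1/2b
Σ=6b of 6 (132bpm 3/8) — PASS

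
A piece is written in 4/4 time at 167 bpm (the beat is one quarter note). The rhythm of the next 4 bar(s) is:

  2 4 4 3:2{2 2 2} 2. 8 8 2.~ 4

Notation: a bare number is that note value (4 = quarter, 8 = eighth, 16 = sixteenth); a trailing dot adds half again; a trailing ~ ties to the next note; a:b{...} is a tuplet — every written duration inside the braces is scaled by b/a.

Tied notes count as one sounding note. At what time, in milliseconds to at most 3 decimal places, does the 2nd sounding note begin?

1. 0.0ms @ 0 + 718.563ms (2)
2. 718.563ms @ 2 + 359.281ms (1)
3. 1077.844ms @ 3 + 359.281ms (1)
4. 1437.126ms @ 4 + 479.042ms (4/3)
5. 1916.168ms @ 16/3 + 479.042ms (4/3)
6. 2395.21ms @ 20/3 + 479.042ms (4/3)
7. 2874.251ms @ 8 + 1077.844ms (3)
8. 3952.096ms @ 11 + 179.641ms (1/2)
9. 4131.737ms @ 23/2 + 179.641ms (1/2)
10. 4311.377ms @ 12 + 1437.126ms (4)

note 2 onset = 2b = 718.563ms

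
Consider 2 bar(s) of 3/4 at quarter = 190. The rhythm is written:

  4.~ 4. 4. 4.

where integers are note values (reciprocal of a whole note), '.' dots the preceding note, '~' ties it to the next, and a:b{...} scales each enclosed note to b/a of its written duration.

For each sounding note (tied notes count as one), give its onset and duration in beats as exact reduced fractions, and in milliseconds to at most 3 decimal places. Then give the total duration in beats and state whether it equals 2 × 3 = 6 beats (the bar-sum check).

1) 0.0ms=0b +947.368ms=3b
2) 947.368ms=3b +473.684ms=3/2b
3) 1421.053ms=9/2b +473.684ms=3/2b
Σ=6b of 6 (190bpm 3/4) — PASS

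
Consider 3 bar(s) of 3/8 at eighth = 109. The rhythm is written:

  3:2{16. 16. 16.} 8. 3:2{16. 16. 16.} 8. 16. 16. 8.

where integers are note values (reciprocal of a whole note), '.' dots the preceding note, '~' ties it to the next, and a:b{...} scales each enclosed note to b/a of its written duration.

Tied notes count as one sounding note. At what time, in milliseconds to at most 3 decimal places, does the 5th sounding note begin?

1. 0.0ms @ 0 + 275.229ms (1/2)
2. 275.229ms @ 1/2 + 275.229ms (1/2)
3. 550.459ms @ 1 + 275.229ms (1/2)
4. 825.688ms @ 3/2 + 825.688ms (3/2)
5. 1651.376ms @ 3 + 275.229ms (1/2)
6. 1926.606ms @ 7/2 + 275.229ms (1/2)
7. 2201.835ms @ 4 + 275.229ms (1/2)
8. 2477.064ms @ 9/2 + 825.688ms (3/2)
9. 3302.752ms @ 6 + 412.844ms (3/4)
10. 3715.596ms @ 27/4 + 412.844ms (3/4)
11. 4128.44ms @ 15/2 + 825.688ms (3/2)

note 5 onset = 3b = 1651.376ms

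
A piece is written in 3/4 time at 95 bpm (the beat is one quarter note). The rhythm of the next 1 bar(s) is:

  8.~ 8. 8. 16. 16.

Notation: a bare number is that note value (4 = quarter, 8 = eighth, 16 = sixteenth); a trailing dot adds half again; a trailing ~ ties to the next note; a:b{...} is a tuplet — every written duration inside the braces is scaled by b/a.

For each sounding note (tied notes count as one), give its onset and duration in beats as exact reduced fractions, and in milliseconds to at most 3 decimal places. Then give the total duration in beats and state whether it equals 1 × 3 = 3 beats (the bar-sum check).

1) 0.0ms=0b +947.368ms=3/2b
2) 947.368ms=3/2b +473.684ms=3/4b
3) 1421.053ms=9/4b +236.842ms=3/8b
4) 1657.895ms=21/8b +236.842ms=3/8b
Σ=3b of 3 (95bpm 3/4) — PASS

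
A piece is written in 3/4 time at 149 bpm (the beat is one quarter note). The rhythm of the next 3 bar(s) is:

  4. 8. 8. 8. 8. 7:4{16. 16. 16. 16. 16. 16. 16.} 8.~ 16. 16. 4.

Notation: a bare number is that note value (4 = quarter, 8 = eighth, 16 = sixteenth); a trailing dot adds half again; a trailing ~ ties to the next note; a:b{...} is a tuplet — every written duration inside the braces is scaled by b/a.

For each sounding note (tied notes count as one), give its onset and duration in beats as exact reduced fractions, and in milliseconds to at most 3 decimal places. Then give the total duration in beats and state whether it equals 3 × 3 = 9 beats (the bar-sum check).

1) 0.0ms=0b +604.027ms=3/2b
2) 604.027ms=3/2b +302.013ms=3/4b
3) 906.04ms=9/4b +302.013ms=3/4b
4) 1208.054ms=3b +302.013ms=3/4b
5) 1510.067ms=15/4b +302.013ms=3/4b
6) 1812.081ms=9/2b +86.29ms=3/14b
7) 1898.37ms=33/7b +86.29ms=3/14b
8) 1984.66ms=69/14b +86.29ms=3/14b
9) 2070.949ms=36/7b +86.29ms=3/14b
10) 2157.239ms=75/14b +86.29ms=3/14b
11) 2243.528ms=39/7b +86.29ms=3/14b
12) 2329.818ms=81/14b +86.29ms=3/14b
13) 2416.107ms=6b +453.02ms=9/8b
14) 2869.128ms=57/8b +151.007ms=3/8b
15) 3020.134ms=15/2b +604.027ms=3/2b
Σ=9b of 9 (149bpm 3/4) — PASS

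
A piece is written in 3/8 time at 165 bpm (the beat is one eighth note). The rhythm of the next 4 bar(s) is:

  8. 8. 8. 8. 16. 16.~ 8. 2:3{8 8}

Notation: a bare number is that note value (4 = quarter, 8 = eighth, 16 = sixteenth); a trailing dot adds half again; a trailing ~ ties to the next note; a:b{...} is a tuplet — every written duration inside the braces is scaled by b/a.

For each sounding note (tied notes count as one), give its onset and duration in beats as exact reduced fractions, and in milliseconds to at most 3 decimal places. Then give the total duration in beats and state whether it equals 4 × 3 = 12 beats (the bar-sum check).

1) 0.0ms=0b +545.455ms=3/2b
2) 545.455ms=3/2b +545.455ms=3/2b
3) 1090.909ms=3b +545.455ms=3/2b
4) 1636.364ms=9/2b +545.455ms=3/2b
5) 2181.818ms=6b +272.727ms=3/4b
6) 2454.545ms=27/4b +818.182ms=9/4b
7) 3272.727ms=9b +545.455ms=3/2b
8) 3818.182ms=21/2b +545.455ms=3/2b
Σ=12b of 12 (165bpm 3/8) — PASS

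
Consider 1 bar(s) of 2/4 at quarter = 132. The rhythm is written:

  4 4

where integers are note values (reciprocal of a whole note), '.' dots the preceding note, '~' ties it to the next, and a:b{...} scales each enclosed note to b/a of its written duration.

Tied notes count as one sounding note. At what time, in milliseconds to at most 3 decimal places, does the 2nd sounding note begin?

note 2 onset = 1b = 454.545ms

1. 0.0ms @ 0 + 454.545ms (1)
2. 454.545ms @ 1 + 454.545ms (1)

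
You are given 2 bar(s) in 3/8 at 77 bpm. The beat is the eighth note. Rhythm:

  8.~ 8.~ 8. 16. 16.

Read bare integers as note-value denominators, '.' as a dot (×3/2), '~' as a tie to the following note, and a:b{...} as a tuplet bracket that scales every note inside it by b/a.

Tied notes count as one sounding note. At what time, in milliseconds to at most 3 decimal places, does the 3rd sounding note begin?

1. 0.0ms @ 0 + 3506.494ms (9/2)
2. 3506.494ms @ 9/2 + 584.416ms (3/4)
3. 4090.909ms @ 21/4 + 584.416ms (3/4)

note 3 onset = 21/4b = 4090.909ms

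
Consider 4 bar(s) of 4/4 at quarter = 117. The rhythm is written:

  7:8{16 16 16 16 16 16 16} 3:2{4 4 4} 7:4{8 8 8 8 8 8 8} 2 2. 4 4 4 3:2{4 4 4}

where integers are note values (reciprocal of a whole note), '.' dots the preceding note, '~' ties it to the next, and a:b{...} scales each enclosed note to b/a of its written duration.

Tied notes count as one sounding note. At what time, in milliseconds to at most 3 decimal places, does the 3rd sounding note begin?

note 3 onset = 4/7b = 293.04ms

1. 0.0ms @ 0 + 146.52ms (2/7)
2. 146.52ms @ 2/7 + 146.52ms (2/7)
3. 293.04ms @ 4/7 + 146.52ms (2/7)
4. 439.56ms @ 6/7 + 146.52ms (2/7)
5. 586.081ms @ 8/7 + 146.52ms (2/7)
6. 732.601ms @ 10/7 + 146.52ms (2/7)
7. 879.121ms @ 12/7 + 146.52ms (2/7)
8. 1025.641ms @ 2 + 341.88ms (2/3)
9. 1367.521ms @ 8/3 + 341.88ms (2/3)
10. 1709.402ms @ 10/3 + 341.88ms (2/3)
11. 2051.282ms @ 4 + 146.52ms (2/7)
12. 2197.802ms @ 30/7 + 146.52ms (2/7)
13. 2344.322ms @ 32/7 + 146.52ms (2/7)
14. 2490.842ms @ 34/7 + 146.52ms (2/7)
15. 2637.363ms @ 36/7 + 146.52ms (2/7)
16. 2783.883ms @ 38/7 + 146.52ms (2/7)
17. 2930.403ms @ 40/7 + 146.52ms (2/7)
18. 3076.923ms @ 6 + 1025.641ms (2)
19. 4102.564ms @ 8 + 1538.462ms (3)
20. 5641.026ms @ 11 + 512.821ms (1)
21. 6153.846ms @ 12 + 512.821ms (1)
22. 6666.667ms @ 13 + 512.821ms (1)
23. 7179.487ms @ 14 + 341.88ms (2/3)
24. 7521.368ms @ 44/3 + 341.88ms (2/3)
25. 7863.248ms @ 46/3 + 341.88ms (2/3)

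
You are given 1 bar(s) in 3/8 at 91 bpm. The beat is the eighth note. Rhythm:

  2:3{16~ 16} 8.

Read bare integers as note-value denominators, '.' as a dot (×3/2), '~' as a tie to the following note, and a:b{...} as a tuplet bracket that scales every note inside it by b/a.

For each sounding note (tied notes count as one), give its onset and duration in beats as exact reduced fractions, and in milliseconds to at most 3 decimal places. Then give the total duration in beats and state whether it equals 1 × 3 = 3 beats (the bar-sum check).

1) 0.0ms=0b +989.011ms=3/2b
2) 989.011ms=3/2b +989.011ms=3/2b
Σ=3b of 3 (91bpm 3/8) — PASS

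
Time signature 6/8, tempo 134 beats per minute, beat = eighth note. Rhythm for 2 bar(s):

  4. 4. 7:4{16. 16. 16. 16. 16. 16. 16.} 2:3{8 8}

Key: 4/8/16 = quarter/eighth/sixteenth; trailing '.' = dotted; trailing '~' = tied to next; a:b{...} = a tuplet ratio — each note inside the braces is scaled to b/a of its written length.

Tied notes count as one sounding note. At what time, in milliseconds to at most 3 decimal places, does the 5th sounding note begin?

note 5 onset = 48/7b = 3070.362ms

1. 0.0ms @ 0 + 1343.284ms (3)
2. 1343.284ms @ 3 + 1343.284ms (3)
3. 2686.567ms @ 6 + 191.898ms (3/7)
4. 2878.465ms @ 45/7 + 191.898ms (3/7)
5. 3070.362ms @ 48/7 + 191.898ms (3/7)
6. 3262.26ms @ 51/7 + 191.898ms (3/7)
7. 3454.158ms @ 54/7 + 191.898ms (3/7)
8. 3646.055ms @ 57/7 + 191.898ms (3/7)
9. 3837.953ms @ 60/7 + 191.898ms (3/7)
10. 4029.851ms @ 9 + 671.642ms (3/2)
11. 4701.493ms @ 21/2 + 671.642ms (3/2)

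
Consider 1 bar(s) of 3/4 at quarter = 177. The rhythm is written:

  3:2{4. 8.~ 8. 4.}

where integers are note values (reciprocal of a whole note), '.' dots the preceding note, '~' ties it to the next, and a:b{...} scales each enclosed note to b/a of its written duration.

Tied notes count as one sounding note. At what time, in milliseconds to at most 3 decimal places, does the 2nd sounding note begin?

1. 0.0ms @ 0 + 338.983ms (1)
2. 338.983ms @ 1 + 338.983ms (1)
3. 677.966ms @ 2 + 338.983ms (1)

note 2 onset = 1b = 338.983ms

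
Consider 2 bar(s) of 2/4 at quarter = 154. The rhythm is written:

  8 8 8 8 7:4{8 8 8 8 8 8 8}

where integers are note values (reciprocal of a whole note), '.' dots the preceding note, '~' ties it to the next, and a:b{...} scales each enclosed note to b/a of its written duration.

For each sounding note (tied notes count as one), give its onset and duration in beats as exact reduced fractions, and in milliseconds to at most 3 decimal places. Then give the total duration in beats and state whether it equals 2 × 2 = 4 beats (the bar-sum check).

1) 0.0ms=0b +194.805ms=1/2b
2) 194.805ms=1/2b +194.805ms=1/2b
3) 389.61ms=1b +194.805ms=1/2b
4) 584.416ms=3/2b +194.805ms=1/2b
5) 779.221ms=2b +111.317ms=2/7b
6) 890.538ms=16/7b +111.317ms=2/7b
7) 1001.855ms=18/7b +111.317ms=2/7b
8) 1113.173ms=20/7b +111.317ms=2/7b
9) 1224.49ms=22/7b +111.317ms=2/7b
10) 1335.807ms=24/7b +111.317ms=2/7b
11) 1447.124ms=26/7b +111.317ms=2/7b
Σ=4b of 4 (154bpm 2/4) — PASS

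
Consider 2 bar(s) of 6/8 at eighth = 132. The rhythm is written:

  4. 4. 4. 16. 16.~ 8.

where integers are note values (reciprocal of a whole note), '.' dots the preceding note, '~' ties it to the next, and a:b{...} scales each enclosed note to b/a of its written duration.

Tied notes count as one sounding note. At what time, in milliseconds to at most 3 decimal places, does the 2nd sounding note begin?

1. 0.0ms @ 0 + 1363.636ms (3)
2. 1363.636ms @ 3 + 1363.636ms (3)
3. 2727.273ms @ 6 + 1363.636ms (3)
4. 4090.909ms @ 9 + 340.909ms (3/4)
5. 4431.818ms @ 39/4 + 1022.727ms (9/4)

note 2 onset = 3b = 1363.636ms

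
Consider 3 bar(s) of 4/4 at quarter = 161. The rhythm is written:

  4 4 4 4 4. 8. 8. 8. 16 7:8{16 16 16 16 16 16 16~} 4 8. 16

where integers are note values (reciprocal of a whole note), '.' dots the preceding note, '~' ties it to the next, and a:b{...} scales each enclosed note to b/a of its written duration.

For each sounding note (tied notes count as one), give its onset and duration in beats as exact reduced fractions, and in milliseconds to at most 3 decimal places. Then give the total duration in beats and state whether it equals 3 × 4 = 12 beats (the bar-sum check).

1) 0.0ms=0b +372.671ms=1b
2) 372.671ms=1b +372.671ms=1b
3) 745.342ms=2b +372.671ms=1b
4) 1118.012ms=3b +372.671ms=1b
5) 1490.683ms=4b +559.006ms=3/2b
6) 2049.689ms=11/2b +279.503ms=3/4b
7) 2329.193ms=25/4b +279.503ms=3/4b
8) 2608.696ms=7b +279.503ms=3/4b
9) 2888.199ms=31/4b +93.168ms=1/4b
10) 2981.366ms=8b +106.477ms=2/7b
11) 3087.844ms=58/7b +106.477ms=2/7b
12) 3194.321ms=60/7b +106.477ms=2/7b
13) 3300.799ms=62/7b +106.477ms=2/7b
14) 3407.276ms=64/7b +106.477ms=2/7b
15) 3513.753ms=66/7b +106.477ms=2/7b
16) 3620.231ms=68/7b +479.148ms=9/7b
17) 4099.379ms=11b +279.503ms=3/4b
18) 4378.882ms=47/4b +93.168ms=1/4b
Σ=12b of 12 (161bpm 4/4) — PASS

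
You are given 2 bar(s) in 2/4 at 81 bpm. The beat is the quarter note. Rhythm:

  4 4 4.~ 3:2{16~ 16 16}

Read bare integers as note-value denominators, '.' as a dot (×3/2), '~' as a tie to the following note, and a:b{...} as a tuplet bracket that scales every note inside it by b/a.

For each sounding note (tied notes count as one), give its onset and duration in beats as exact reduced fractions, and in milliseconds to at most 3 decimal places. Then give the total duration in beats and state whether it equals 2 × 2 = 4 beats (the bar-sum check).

1) 0.0ms=0b +740.741ms=1b
2) 740.741ms=1b +740.741ms=1b
3) 1481.481ms=2b +1358.025ms=11/6b
4) 2839.506ms=23/6b +123.457ms=1/6b
Σ=4b of 4 (81bpm 2/4) — PASS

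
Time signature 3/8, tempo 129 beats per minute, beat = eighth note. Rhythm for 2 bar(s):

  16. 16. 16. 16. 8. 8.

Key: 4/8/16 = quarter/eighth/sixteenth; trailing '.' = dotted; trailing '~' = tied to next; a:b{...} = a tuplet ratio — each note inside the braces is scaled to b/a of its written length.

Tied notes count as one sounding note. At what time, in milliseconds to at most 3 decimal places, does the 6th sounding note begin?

note 6 onset = 9/2b = 2093.023ms

1. 0.0ms @ 0 + 348.837ms (3/4)
2. 348.837ms @ 3/4 + 348.837ms (3/4)
3. 697.674ms @ 3/2 + 348.837ms (3/4)
4. 1046.512ms @ 9/4 + 348.837ms (3/4)
5. 1395.349ms @ 3 + 697.674ms (3/2)
6. 2093.023ms @ 9/2 + 697.674ms (3/2)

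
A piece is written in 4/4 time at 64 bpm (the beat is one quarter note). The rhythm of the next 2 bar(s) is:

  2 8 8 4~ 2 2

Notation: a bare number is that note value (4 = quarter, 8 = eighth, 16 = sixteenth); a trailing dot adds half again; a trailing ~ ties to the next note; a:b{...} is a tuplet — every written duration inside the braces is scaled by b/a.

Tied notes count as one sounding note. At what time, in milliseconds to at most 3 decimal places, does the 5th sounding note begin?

note 5 onset = 6b = 5625.0ms

1. 0.0ms @ 0 + 1875.0ms (2)
2. 1875.0ms @ 2 + 468.75ms (1/2)
3. 2343.75ms @ 5/2 + 468.75ms (1/2)
4. 2812.5ms @ 3 + 2812.5ms (3)
5. 5625.0ms @ 6 + 1875.0ms (2)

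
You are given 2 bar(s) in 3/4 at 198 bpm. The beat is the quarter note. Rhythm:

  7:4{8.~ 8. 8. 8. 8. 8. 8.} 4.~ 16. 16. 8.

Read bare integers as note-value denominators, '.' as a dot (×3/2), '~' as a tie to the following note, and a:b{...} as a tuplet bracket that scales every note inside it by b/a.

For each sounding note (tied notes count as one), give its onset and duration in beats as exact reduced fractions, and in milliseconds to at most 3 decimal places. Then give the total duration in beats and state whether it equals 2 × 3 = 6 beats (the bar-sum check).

1) 0.0ms=0b +259.74ms=6/7b
2) 259.74ms=6/7b +129.87ms=3/7b
3) 389.61ms=9/7b +129.87ms=3/7b
4) 519.481ms=12/7b +129.87ms=3/7b
5) 649.351ms=15/7b +129.87ms=3/7b
6) 779.221ms=18/7b +129.87ms=3/7b
7) 909.091ms=3b +568.182ms=15/8b
8) 1477.273ms=39/8b +113.636ms=3/8b
9) 1590.909ms=21/4b +227.273ms=3/4b
Σ=6b of 6 (198bpm 3/4) — PASS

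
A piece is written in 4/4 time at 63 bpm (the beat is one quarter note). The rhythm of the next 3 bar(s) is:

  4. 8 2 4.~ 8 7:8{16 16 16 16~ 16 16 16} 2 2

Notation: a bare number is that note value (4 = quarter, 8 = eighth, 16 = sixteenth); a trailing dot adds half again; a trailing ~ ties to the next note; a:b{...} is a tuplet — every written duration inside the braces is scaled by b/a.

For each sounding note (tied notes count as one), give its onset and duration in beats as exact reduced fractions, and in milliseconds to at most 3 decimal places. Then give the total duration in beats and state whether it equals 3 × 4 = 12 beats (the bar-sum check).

1) 0.0ms=0b +1428.571ms=3/2b
2) 1428.571ms=3/2b +476.19ms=1/2b
3) 1904.762ms=2b +1904.762ms=2b
4) 3809.524ms=4b +1904.762ms=2b
5) 5714.286ms=6b +272.109ms=2/7b
6) 5986.395ms=44/7b +272.109ms=2/7b
7) 6258.503ms=46/7b +272.109ms=2/7b
8) 6530.612ms=48/7b +544.218ms=4/7b
9) 7074.83ms=52/7b +272.109ms=2/7b
10) 7346.939ms=54/7b +272.109ms=2/7b
11) 7619.048ms=8b +1904.762ms=2b
12) 9523.81ms=10b +1904.762ms=2b
Σ=12b of 12 (63bpm 4/4) — PASS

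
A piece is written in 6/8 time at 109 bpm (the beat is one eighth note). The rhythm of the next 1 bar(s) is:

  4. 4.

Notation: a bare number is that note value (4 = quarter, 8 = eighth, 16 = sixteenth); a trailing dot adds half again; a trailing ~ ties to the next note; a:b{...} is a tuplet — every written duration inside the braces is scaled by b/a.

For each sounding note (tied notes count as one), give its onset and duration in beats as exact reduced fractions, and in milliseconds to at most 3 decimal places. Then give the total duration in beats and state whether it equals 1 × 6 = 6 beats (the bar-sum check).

1) 0.0ms=0b +1651.376ms=3b
2) 1651.376ms=3b +1651.376ms=3b
Σ=6b of 6 (109bpm 6/8) — PASS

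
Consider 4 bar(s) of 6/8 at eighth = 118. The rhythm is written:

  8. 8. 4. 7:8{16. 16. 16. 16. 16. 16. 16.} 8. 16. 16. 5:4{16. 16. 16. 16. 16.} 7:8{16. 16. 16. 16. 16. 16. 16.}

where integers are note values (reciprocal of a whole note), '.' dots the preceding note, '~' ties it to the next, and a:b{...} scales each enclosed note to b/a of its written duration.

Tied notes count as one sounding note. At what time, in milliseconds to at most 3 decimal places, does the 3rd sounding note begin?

note 3 onset = 3b = 1525.424ms

1. 0.0ms @ 0 + 762.712ms (3/2)
2. 762.712ms @ 3/2 + 762.712ms (3/2)
3. 1525.424ms @ 3 + 1525.424ms (3)
4. 3050.847ms @ 6 + 435.835ms (6/7)
5. 3486.683ms @ 48/7 + 435.835ms (6/7)
6. 3922.518ms @ 54/7 + 435.835ms (6/7)
7. 4358.354ms @ 60/7 + 435.835ms (6/7)
8. 4794.189ms @ 66/7 + 435.835ms (6/7)
9. 5230.024ms @ 72/7 + 435.835ms (6/7)
10. 5665.86ms @ 78/7 + 435.835ms (6/7)
11. 6101.695ms @ 12 + 762.712ms (3/2)
12. 6864.407ms @ 27/2 + 381.356ms (3/4)
13. 7245.763ms @ 57/4 + 381.356ms (3/4)
14. 7627.119ms @ 15 + 305.085ms (3/5)
15. 7932.203ms @ 78/5 + 305.085ms (3/5)
16. 8237.288ms @ 81/5 + 305.085ms (3/5)
17. 8542.373ms @ 84/5 + 305.085ms (3/5)
18. 8847.458ms @ 87/5 + 305.085ms (3/5)
19. 9152.542ms @ 18 + 435.835ms (6/7)
20. 9588.378ms @ 132/7 + 435.835ms (6/7)
21. 10024.213ms @ 138/7 + 435.835ms (6/7)
22. 10460.048ms @ 144/7 + 435.835ms (6/7)
23. 10895.884ms @ 150/7 + 435.835ms (6/7)
24. 11331.719ms @ 156/7 + 435.835ms (6/7)
25. 11767.554ms @ 162/7 + 435.835ms (6/7)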